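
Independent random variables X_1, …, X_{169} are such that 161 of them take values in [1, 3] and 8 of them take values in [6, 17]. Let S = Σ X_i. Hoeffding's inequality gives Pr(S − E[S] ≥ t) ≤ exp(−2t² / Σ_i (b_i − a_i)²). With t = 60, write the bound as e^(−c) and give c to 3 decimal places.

Σ(b_i − a_i)² = 161·2² + 8·11² = 1612.
c = 2t² / 1612 = 2·60² / 1612 = 4.4665.

4.467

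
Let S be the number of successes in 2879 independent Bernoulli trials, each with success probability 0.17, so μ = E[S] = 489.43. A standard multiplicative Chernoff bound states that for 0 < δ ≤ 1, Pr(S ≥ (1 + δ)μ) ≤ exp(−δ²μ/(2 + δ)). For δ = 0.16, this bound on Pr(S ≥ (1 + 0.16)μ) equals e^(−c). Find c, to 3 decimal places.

c = δ²μ/(2 + δ) = 0.16²·489.43/(2 + 0.16) = 5.8007.

5.801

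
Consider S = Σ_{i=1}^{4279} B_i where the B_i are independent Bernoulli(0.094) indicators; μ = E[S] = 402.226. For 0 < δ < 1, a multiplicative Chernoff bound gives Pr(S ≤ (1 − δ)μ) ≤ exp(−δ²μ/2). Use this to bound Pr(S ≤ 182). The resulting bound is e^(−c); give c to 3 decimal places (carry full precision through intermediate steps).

60.289

Write 182 = (1 − δ)μ, so δ = 1 − 182/402.226 = 0.5475181…
Then the exponent is δ²μ/2 = (μ − 182)²/(2μ) = 60.288856.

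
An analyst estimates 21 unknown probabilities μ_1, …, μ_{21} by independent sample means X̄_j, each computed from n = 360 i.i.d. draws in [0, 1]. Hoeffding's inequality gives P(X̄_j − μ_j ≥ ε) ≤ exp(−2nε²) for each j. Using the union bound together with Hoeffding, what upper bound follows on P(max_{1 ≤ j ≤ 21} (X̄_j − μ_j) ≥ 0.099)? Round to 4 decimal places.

Per-experiment Hoeffding bound: exp(−2·360·0.099²) = exp(−7.05672) = 0.0008616.
Union bound over 21 events: 21·0.0008616 = 0.01809.

0.0181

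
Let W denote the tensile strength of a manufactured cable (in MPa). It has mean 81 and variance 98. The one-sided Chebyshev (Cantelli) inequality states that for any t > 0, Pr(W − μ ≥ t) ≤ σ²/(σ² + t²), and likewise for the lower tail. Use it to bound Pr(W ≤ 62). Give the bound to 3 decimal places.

0.214

Here σ² = 98 and t = 19, so σ² + t² = 459.
Cantelli's bound: 98/459 = 0.2135.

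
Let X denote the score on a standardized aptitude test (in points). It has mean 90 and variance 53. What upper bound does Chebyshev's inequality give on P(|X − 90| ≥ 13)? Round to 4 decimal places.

Chebyshev: P(|X − μ| ≥ t) ≤ Var(X)/t².
Bound = 53 / 169 = 0.3136.

0.3136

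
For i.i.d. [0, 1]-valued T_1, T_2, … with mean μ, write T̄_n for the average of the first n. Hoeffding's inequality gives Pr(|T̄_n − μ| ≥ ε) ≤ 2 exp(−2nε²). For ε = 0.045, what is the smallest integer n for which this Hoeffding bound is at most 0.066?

843

Require 2·exp(−2nε²) ≤ 0.066, i.e. 2nε² ≥ ln(2/0.066) = 3.411248.
So n ≥ 3.411248 / (2·0.045²) = 842.283.
The smallest integer n is 843.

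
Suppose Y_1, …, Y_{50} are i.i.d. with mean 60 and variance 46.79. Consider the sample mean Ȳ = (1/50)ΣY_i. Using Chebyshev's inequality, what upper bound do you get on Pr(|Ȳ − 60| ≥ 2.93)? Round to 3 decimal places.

0.109

Var(Ȳ) = Var(Y_i)/n = 46.79/50 = 0.9358.
Chebyshev: Pr(|Ȳ − 60| ≥ 2.93) ≤ Var(Ȳ)/(2.93)² = 46.79/(50·2.93²) = 0.1090.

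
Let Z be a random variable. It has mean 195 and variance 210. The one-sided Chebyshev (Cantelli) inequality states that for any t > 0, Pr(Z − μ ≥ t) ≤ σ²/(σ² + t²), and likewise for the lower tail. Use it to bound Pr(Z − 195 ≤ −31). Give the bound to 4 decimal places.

Here σ² = 210 and t = 31, so σ² + t² = 1171.
Cantelli's bound: 210/1171 = 0.1793.

0.1793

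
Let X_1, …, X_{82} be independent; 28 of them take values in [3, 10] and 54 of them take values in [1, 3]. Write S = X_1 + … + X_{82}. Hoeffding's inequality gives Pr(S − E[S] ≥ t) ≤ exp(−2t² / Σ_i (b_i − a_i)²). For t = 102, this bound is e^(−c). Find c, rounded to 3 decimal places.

13.103

Σ(b_i − a_i)² = 28·7² + 54·2² = 1588.
c = 2t² / 1588 = 2·102² / 1588 = 13.1033.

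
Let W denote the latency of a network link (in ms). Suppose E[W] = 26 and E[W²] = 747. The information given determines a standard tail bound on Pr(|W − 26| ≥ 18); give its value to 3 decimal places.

0.219

The first two moments determine the variance, so Chebyshev's inequality is the sharpest standard bound available.
Var(W) = E[W²] − (E[W])² = 747 − 676 = 71.
Chebyshev's inequality: Pr(|W − μ| ≥ t) ≤ Var(W)/t² = 71/324 = 0.2191.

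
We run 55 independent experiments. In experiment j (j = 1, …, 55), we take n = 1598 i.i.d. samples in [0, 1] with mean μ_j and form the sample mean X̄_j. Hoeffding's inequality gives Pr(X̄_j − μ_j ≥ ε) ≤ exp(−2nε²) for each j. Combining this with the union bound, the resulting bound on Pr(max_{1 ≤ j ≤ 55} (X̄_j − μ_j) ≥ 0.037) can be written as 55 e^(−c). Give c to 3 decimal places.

Union bound over the 55 events: Pr(max_{1 ≤ j ≤ 55} (X̄_j − μ_j) ≥ 0.037) ≤ 55·exp(−2nε²) = 55 exp(−2·1598·0.037²).
So c = 2·1598·0.037² = 4.3753.

4.375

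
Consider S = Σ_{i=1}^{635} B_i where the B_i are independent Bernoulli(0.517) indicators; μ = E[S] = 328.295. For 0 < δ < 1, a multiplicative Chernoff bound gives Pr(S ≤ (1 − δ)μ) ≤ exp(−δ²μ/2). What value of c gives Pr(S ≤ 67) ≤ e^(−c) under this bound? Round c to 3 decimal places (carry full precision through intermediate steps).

Write 67 = (1 − δ)μ, so δ = 1 − 67/328.295 = 0.7959153…
Then the exponent is δ²μ/2 = (μ − 67)²/(2μ) = 103.984339.

103.984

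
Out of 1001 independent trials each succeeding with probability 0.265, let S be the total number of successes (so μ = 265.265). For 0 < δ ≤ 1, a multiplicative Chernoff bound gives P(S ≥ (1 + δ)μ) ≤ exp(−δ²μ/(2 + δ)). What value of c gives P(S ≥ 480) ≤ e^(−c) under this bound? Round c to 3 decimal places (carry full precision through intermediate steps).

61.872

Write 480 = (1 + δ)μ, so δ = 480/265.265 − 1 = 0.8095112…
Then the exponent is δ²μ/(2 + δ) = (480 − μ)² / (μ·(2 + δ)) = 61.872113.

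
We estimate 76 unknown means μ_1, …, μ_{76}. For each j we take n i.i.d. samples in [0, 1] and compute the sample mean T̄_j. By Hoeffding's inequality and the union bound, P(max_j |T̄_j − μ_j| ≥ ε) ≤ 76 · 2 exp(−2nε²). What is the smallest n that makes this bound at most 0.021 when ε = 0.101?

Need 2·76·exp(−2nε²) ≤ 0.021, i.e. exp(−2nε²) ≤ 0.021/152.
So 2nε² ≥ ln(152/0.021) = 8.887113.
Hence n ≥ 8.887113/(2·0.101²) = 435.600.
The smallest integer n is 436.

436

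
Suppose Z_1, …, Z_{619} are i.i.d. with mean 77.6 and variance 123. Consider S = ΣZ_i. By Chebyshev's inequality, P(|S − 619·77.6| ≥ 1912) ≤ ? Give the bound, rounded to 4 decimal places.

Var(S) = n·Var(Z_i) = 619·123 = 76137.
Chebyshev: P(|S − 619·77.6| ≥ 1912) ≤ Var(S)/1912² = 76137/3655744 = 0.0208.

0.0208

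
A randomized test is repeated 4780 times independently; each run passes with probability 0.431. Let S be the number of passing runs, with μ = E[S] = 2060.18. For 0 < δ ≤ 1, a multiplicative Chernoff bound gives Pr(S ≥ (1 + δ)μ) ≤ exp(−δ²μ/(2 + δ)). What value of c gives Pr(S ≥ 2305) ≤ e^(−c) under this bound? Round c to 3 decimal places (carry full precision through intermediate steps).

13.731

Write 2305 = (1 + δ)μ, so δ = 2305/2060.18 − 1 = 0.1188343…
Then the exponent is δ²μ/(2 + δ) = (2305 − μ)² / (μ·(2 + δ)) = 13.730667.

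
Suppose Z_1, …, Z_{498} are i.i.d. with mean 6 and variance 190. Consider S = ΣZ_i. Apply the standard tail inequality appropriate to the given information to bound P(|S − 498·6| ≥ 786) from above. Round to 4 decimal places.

0.1532

With mean and variance of each term known, Chebyshev's inequality bounds the deviation of the sum (or sample mean).
Var(S) = n·Var(Z_i) = 498·190 = 94620.
Chebyshev: P(|S − 498·6| ≥ 786) ≤ Var(S)/786² = 94620/617796 = 0.1532.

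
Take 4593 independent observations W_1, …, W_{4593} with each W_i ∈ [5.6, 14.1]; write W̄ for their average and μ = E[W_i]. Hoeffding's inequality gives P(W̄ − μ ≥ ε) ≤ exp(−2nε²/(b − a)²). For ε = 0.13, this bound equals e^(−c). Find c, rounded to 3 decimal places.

2.149

c = 2nε²/(b − a)² = 2·4593·0.13² / 8.5² = 2.1487.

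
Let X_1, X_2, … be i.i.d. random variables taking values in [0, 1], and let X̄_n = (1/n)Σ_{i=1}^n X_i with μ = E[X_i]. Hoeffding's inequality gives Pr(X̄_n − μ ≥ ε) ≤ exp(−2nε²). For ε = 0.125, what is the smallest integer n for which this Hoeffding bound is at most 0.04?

Require exp(−2nε²) ≤ 0.04, i.e. 2nε² ≥ ln(1/0.04) = 3.218876.
So n ≥ 3.218876 / (2·0.125²) = 103.004.
The smallest integer n is 104.

104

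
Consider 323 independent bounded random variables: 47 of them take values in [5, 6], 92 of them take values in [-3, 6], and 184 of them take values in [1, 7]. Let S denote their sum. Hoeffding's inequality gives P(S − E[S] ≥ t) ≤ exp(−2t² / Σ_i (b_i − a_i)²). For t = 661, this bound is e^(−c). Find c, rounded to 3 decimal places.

Σ(b_i − a_i)² = 47·1² + 92·9² + 184·6² = 14123.
c = 2t² / 14123 = 2·661² / 14123 = 61.8737.

61.874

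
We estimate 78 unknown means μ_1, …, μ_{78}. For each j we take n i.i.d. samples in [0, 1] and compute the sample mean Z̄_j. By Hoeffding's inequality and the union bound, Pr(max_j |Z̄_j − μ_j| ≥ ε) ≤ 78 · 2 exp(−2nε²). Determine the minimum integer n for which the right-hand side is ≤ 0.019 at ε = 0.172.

Need 2·78·exp(−2nε²) ≤ 0.019, i.e. exp(−2nε²) ≤ 0.019/156.
So 2nε² ≥ ln(156/0.019) = 9.013172.
Hence n ≥ 9.013172/(2·0.172²) = 152.332.
The smallest integer n is 153.

153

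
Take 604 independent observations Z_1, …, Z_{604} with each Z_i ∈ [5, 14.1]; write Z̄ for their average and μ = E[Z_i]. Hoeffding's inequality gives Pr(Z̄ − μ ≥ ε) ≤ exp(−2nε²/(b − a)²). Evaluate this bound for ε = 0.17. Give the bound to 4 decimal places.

Exponent: 2nε²/(b − a)² = 2·604·0.17² / 9.1² = 0.42158.
Bound = exp(−0.42158) = 0.65601.

0.6560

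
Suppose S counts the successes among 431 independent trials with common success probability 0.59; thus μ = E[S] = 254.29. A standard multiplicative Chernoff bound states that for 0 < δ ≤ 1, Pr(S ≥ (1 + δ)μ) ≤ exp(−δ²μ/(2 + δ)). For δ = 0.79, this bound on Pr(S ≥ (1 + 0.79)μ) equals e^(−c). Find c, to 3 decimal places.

c = δ²μ/(2 + δ) = 0.79²·254.29/(2 + 0.79) = 56.8826.

56.883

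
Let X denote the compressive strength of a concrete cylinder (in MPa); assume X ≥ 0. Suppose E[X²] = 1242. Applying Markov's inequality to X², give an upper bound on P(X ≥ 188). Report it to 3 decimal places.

Since X ≥ 0, the event {X ≥ 188} is the same as {X² ≥ 35344}.
Markov's inequality applied to X² gives P(X² ≥ 35344) ≤ E[X²]/35344 = 1242/35344 = 0.0351.

0.035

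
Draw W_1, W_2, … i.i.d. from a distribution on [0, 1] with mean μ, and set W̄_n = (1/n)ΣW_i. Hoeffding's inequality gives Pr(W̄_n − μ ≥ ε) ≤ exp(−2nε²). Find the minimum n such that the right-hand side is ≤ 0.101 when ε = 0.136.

Require exp(−2nε²) ≤ 0.101, i.e. 2nε² ≥ ln(1/0.101) = 2.292635.
So n ≥ 2.292635 / (2·0.136²) = 61.977.
The smallest integer n is 62.

62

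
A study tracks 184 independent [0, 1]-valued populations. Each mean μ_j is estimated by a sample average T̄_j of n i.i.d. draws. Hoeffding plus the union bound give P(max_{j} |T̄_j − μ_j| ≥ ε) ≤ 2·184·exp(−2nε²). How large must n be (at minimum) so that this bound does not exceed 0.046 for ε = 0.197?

116

Need 2·184·exp(−2nε²) ≤ 0.046, i.e. exp(−2nε²) ≤ 0.046/368.
So 2nε² ≥ ln(368/0.046) = 8.987197.
Hence n ≥ 8.987197/(2·0.197²) = 115.788.
The smallest integer n is 116.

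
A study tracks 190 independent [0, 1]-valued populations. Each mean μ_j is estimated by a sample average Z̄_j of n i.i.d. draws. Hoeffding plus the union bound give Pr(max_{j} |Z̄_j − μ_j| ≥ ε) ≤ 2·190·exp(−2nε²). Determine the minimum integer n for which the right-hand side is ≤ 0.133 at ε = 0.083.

Need 2·190·exp(−2nε²) ≤ 0.133, i.e. exp(−2nε²) ≤ 0.133/380.
So 2nε² ≥ ln(380/0.133) = 7.957577.
Hence n ≥ 7.957577/(2·0.083²) = 577.557.
The smallest integer n is 578.

578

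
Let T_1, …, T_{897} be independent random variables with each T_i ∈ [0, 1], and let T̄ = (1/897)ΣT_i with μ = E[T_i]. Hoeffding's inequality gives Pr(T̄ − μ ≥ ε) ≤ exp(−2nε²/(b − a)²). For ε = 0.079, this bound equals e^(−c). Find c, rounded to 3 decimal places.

11.196

c = 2nε²/(b − a)² = 2·897·0.079² / 1² = 11.1964.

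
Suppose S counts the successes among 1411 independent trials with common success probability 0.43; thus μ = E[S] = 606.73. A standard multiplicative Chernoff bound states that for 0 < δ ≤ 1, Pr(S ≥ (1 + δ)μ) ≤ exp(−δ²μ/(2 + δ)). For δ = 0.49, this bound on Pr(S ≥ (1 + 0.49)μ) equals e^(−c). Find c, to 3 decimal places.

c = δ²μ/(2 + δ) = 0.49²·606.73/(2 + 0.49) = 58.5044.

58.504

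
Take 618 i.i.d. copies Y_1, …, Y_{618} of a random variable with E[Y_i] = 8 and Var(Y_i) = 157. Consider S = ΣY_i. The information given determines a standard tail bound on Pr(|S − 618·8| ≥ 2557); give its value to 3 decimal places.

With mean and variance of each term known, Chebyshev's inequality bounds the deviation of the sum (or sample mean).
Var(S) = n·Var(Y_i) = 618·157 = 97026.
Chebyshev: Pr(|S − 618·8| ≥ 2557) ≤ Var(S)/2557² = 97026/6538249 = 0.0148.

0.015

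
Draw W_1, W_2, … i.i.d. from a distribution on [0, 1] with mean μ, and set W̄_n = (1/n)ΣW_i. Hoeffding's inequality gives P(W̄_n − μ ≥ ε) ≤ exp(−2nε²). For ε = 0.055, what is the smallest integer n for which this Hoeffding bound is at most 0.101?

379

Require exp(−2nε²) ≤ 0.101, i.e. 2nε² ≥ ln(1/0.101) = 2.292635.
So n ≥ 2.292635 / (2·0.055²) = 378.948.
The smallest integer n is 379.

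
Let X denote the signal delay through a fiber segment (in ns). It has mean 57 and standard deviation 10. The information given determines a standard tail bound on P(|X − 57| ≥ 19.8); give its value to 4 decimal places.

Mean and variance are known, so Chebyshev's inequality applies.
Chebyshev: P(|X − μ| ≥ t) ≤ Var(X)/t².
Var(X) = σ² = 10² = 100.
Bound = 100 / 392.04 = 0.2551.

0.2551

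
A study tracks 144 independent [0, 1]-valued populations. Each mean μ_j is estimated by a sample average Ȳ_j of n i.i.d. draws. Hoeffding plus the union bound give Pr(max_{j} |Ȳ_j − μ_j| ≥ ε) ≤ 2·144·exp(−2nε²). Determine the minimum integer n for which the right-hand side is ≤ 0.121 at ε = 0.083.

Need 2·144·exp(−2nε²) ≤ 0.121, i.e. exp(−2nε²) ≤ 0.121/288.
So 2nε² ≥ ln(288/0.121) = 7.774925.
Hence n ≥ 7.774925/(2·0.083²) = 564.300.
The smallest integer n is 565.

565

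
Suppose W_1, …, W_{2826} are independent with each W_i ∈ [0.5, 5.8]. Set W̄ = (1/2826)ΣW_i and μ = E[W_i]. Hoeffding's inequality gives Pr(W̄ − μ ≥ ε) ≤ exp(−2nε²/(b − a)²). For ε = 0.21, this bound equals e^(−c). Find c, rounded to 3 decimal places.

8.873

c = 2nε²/(b − a)² = 2·2826·0.21² / 5.3² = 8.8734.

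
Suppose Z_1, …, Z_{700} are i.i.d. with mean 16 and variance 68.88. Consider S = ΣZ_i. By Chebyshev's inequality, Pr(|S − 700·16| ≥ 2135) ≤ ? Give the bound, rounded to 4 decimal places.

0.0106

Var(S) = n·Var(Z_i) = 700·68.88 = 48216.
Chebyshev: Pr(|S − 700·16| ≥ 2135) ≤ Var(S)/2135² = 48216/4558225 = 0.0106.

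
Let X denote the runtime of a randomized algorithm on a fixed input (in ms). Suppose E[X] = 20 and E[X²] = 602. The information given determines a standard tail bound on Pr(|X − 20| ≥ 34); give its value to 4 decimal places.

0.1747

The first two moments determine the variance, so Chebyshev's inequality is the sharpest standard bound available.
Var(X) = E[X²] − (E[X])² = 602 − 400 = 202.
Chebyshev's inequality: Pr(|X − μ| ≥ t) ≤ Var(X)/t² = 202/1156 = 0.1747.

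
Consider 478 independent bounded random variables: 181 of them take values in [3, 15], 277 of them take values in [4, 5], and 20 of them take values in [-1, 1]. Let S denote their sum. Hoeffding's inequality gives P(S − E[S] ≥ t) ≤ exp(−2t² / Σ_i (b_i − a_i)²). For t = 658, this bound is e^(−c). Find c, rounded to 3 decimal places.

Σ(b_i − a_i)² = 181·12² + 277·1² + 20·2² = 26421.
c = 2t² / 26421 = 2·658² / 26421 = 32.7742.

32.774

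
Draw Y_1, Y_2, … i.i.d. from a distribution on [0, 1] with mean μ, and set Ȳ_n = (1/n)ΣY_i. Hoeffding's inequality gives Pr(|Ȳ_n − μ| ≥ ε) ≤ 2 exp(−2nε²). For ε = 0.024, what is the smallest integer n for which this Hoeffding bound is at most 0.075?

2851

Require 2·exp(−2nε²) ≤ 0.075, i.e. 2nε² ≥ ln(2/0.075) = 3.283414.
So n ≥ 3.283414 / (2·0.024²) = 2850.186.
The smallest integer n is 2851.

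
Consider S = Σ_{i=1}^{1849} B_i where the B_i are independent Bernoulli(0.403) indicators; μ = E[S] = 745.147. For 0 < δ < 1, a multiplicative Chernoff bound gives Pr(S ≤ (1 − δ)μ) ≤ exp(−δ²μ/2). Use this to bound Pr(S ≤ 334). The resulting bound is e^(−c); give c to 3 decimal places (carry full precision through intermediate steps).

Write 334 = (1 − δ)μ, so δ = 1 − 334/745.147 = 0.5517663…
Then the exponent is δ²μ/2 = (μ − 334)²/(2μ) = 113.428529.

113.429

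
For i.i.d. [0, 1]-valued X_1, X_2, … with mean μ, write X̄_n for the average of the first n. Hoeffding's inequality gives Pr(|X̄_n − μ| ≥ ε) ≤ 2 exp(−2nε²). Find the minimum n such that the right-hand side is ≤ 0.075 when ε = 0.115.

125

Require 2·exp(−2nε²) ≤ 0.075, i.e. 2nε² ≥ ln(2/0.075) = 3.283414.
So n ≥ 3.283414 / (2·0.115²) = 124.137.
The smallest integer n is 125.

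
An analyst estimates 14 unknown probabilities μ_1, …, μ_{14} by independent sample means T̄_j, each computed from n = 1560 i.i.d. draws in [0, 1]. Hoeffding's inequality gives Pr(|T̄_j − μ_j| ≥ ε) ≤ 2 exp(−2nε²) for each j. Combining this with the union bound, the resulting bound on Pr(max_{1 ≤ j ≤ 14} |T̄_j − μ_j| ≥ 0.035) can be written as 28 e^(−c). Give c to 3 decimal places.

Union bound over the 14 events: Pr(max_{1 ≤ j ≤ 14} |T̄_j − μ_j| ≥ 0.035) ≤ 14·2·exp(−2nε²) = 28 exp(−2·1560·0.035²).
So c = 2·1560·0.035² = 3.8220.

3.822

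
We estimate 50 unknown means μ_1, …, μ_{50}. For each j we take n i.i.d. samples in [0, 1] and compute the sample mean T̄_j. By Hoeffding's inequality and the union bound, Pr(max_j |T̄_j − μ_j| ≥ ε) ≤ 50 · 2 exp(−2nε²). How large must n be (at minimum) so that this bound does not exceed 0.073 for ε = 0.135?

Need 2·50·exp(−2nε²) ≤ 0.073, i.e. exp(−2nε²) ≤ 0.073/100.
So 2nε² ≥ ln(100/0.073) = 7.222466.
Hence n ≥ 7.222466/(2·0.135²) = 198.147.
The smallest integer n is 199.

199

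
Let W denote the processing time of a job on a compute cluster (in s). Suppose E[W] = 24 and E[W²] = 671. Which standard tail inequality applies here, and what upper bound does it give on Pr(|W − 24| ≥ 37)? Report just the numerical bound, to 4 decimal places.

0.0694

The first two moments determine the variance, so Chebyshev's inequality is the sharpest standard bound available.
Var(W) = E[W²] − (E[W])² = 671 − 576 = 95.
Chebyshev's inequality: Pr(|W − μ| ≥ t) ≤ Var(W)/t² = 95/1369 = 0.0694.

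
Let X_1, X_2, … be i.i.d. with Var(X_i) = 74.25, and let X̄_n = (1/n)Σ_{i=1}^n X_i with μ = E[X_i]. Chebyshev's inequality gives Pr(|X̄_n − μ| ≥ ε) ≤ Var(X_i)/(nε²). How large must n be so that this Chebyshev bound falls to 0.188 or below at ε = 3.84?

Require 74.25/(n·3.84²) ≤ 0.188, i.e. n ≥ 74.25/(0.188·3.84²) = 26.784.
The smallest integer n is 27.

27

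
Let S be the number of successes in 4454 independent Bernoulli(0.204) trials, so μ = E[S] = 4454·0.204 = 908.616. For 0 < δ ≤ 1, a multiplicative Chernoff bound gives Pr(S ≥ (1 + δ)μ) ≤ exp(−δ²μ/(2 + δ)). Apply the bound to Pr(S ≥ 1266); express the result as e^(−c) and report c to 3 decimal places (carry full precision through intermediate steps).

58.734

Write 1266 = (1 + δ)μ, so δ = 1266/908.616 − 1 = 0.3933279…
Then the exponent is δ²μ/(2 + δ) = (1266 − μ)² / (μ·(2 + δ)) = 58.733737.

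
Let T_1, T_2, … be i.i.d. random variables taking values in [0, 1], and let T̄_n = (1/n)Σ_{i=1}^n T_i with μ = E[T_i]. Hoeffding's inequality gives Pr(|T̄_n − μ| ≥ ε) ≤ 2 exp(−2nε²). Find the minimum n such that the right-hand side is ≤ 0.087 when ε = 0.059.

451

Require 2·exp(−2nε²) ≤ 0.087, i.e. 2nε² ≥ ln(2/0.087) = 3.134994.
So n ≥ 3.134994 / (2·0.059²) = 450.301.
The smallest integer n is 451.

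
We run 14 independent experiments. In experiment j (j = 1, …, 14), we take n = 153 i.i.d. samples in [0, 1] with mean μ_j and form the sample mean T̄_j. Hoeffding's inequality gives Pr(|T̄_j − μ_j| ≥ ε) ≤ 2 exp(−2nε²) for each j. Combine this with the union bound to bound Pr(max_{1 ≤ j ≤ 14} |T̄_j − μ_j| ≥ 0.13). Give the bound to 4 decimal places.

0.1589

Per-experiment Hoeffding bound: 2·exp(−2·153·0.13²) = 2·exp(−5.17140) = 0.011353.
Union bound over 14 events: 14·0.011353 = 0.15895.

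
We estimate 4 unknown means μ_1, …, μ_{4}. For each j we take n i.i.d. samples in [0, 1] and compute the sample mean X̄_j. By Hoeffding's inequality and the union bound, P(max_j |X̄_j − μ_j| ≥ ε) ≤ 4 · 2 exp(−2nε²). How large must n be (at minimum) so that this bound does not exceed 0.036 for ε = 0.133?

Need 2·4·exp(−2nε²) ≤ 0.036, i.e. exp(−2nε²) ≤ 0.036/8.
So 2nε² ≥ ln(8/0.036) = 5.403678.
Hence n ≥ 5.403678/(2·0.133²) = 152.741.
The smallest integer n is 153.

153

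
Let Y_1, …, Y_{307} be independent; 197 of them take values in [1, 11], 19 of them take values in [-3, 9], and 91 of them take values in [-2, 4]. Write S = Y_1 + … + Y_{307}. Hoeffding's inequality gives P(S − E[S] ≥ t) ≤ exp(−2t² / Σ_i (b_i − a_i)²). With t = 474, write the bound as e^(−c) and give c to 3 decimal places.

Σ(b_i − a_i)² = 197·10² + 19·12² + 91·6² = 25712.
c = 2t² / 25712 = 2·474² / 25712 = 17.4764.

17.476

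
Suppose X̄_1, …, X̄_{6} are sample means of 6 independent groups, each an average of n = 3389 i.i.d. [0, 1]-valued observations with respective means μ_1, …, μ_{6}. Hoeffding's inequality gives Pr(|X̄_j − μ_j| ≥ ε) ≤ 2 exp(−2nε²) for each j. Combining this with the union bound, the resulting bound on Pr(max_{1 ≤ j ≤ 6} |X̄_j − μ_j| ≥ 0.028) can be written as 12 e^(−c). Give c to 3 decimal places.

Union bound over the 6 events: Pr(max_{1 ≤ j ≤ 6} |X̄_j − μ_j| ≥ 0.028) ≤ 6·2·exp(−2nε²) = 12 exp(−2·3389·0.028²).
So c = 2·3389·0.028² = 5.3140.

5.314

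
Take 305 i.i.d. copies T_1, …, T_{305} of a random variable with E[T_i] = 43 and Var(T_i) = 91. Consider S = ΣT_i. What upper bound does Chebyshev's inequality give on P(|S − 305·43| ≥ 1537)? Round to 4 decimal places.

0.0117

Var(S) = n·Var(T_i) = 305·91 = 27755.
Chebyshev: P(|S − 305·43| ≥ 1537) ≤ Var(S)/1537² = 27755/2362369 = 0.0117.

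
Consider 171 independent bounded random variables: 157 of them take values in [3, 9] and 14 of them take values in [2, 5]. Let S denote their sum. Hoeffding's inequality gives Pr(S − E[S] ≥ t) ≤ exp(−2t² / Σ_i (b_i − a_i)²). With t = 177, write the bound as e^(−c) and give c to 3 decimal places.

Σ(b_i − a_i)² = 157·6² + 14·3² = 5778.
c = 2t² / 5778 = 2·177² / 5778 = 10.8442.

10.844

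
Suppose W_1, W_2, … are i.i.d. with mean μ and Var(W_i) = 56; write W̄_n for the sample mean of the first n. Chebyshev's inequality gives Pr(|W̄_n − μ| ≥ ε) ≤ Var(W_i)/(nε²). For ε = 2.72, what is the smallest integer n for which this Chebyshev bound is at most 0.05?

Require 56/(n·2.72²) ≤ 0.05, i.e. n ≥ 56/(0.05·2.72²) = 151.384.
The smallest integer n is 152.

152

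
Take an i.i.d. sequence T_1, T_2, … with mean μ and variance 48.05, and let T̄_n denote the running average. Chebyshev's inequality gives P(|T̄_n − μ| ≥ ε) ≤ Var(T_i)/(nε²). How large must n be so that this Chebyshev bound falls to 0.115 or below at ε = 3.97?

Require 48.05/(n·3.97²) ≤ 0.115, i.e. n ≥ 48.05/(0.115·3.97²) = 26.510.
The smallest integer n is 27.

27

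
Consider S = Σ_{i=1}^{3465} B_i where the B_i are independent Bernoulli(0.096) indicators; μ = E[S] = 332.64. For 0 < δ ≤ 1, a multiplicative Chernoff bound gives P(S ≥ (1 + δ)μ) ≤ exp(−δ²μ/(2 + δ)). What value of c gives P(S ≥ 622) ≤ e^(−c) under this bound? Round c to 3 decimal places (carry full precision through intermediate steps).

87.708

Write 622 = (1 + δ)μ, so δ = 622/332.64 − 1 = 0.8698894…
Then the exponent is δ²μ/(2 + δ) = (622 − μ)² / (μ·(2 + δ)) = 87.707628.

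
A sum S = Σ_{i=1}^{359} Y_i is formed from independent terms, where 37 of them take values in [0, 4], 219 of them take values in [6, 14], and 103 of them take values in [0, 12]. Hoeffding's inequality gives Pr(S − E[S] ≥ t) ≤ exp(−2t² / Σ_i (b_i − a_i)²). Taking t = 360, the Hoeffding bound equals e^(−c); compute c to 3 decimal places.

8.804

Σ(b_i − a_i)² = 37·4² + 219·8² + 103·12² = 29440.
c = 2t² / 29440 = 2·360² / 29440 = 8.8043.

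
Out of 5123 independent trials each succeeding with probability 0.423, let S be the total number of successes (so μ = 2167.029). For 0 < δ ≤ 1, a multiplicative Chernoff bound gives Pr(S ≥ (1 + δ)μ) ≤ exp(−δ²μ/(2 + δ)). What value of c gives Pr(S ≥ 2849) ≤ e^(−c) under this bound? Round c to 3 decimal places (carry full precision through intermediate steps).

Write 2849 = (1 + δ)μ, so δ = 2849/2167.029 − 1 = 0.3147032…
Then the exponent is δ²μ/(2 + δ) = (2849 − μ)² / (μ·(2 + δ)) = 92.719648.

92.720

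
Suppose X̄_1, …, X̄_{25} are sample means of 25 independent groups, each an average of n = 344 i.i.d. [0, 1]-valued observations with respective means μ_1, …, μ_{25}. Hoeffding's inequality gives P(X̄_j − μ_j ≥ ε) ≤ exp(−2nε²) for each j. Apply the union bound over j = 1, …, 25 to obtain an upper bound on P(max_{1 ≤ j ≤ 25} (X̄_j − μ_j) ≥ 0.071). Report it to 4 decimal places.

Per-experiment Hoeffding bound: exp(−2·344·0.071²) = exp(−3.46821) = 0.031173.
Union bound over 25 events: 25·0.031173 = 0.77932.

0.7793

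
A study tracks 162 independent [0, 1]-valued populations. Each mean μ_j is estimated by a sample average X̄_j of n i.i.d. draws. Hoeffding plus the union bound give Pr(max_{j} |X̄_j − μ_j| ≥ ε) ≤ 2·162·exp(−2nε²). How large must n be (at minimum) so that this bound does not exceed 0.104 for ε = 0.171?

138

Need 2·162·exp(−2nε²) ≤ 0.104, i.e. exp(−2nε²) ≤ 0.104/324.
So 2nε² ≥ ln(324/0.104) = 8.044108.
Hence n ≥ 8.044108/(2·0.171²) = 137.548.
The smallest integer n is 138.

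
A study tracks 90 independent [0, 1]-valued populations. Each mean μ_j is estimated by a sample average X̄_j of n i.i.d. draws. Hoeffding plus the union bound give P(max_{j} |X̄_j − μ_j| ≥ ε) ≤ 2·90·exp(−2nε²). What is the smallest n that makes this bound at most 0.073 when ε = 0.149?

176

Need 2·90·exp(−2nε²) ≤ 0.073, i.e. exp(−2nε²) ≤ 0.073/180.
So 2nε² ≥ ln(180/0.073) = 7.810253.
Hence n ≥ 7.810253/(2·0.149²) = 175.899.
The smallest integer n is 176.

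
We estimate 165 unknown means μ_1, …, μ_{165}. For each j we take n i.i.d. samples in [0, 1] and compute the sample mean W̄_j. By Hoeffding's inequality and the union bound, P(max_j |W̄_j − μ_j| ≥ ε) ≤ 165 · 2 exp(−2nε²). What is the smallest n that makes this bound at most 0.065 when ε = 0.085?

Need 2·165·exp(−2nε²) ≤ 0.065, i.e. exp(−2nε²) ≤ 0.065/330.
So 2nε² ≥ ln(330/0.065) = 8.532461.
Hence n ≥ 8.532461/(2·0.085²) = 590.482.
The smallest integer n is 591.

591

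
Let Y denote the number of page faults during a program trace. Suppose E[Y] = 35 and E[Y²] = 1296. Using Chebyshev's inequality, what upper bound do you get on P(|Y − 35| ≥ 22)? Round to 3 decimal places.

Var(Y) = E[Y²] − (E[Y])² = 1296 − 1225 = 71.
Chebyshev's inequality: P(|Y − μ| ≥ t) ≤ Var(Y)/t² = 71/484 = 0.1467.

0.147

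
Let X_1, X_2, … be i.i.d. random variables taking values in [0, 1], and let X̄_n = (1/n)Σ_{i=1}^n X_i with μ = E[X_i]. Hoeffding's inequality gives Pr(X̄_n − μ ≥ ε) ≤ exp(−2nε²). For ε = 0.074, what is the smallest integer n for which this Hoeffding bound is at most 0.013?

397

Require exp(−2nε²) ≤ 0.013, i.e. 2nε² ≥ ln(1/0.013) = 4.342806.
So n ≥ 4.342806 / (2·0.074²) = 396.531.
The smallest integer n is 397.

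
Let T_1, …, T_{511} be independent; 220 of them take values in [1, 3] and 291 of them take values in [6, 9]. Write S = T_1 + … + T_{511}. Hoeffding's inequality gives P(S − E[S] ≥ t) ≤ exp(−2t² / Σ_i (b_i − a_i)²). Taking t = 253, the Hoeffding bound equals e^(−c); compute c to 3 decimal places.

36.587

Σ(b_i − a_i)² = 220·2² + 291·3² = 3499.
c = 2t² / 3499 = 2·253² / 3499 = 36.5870.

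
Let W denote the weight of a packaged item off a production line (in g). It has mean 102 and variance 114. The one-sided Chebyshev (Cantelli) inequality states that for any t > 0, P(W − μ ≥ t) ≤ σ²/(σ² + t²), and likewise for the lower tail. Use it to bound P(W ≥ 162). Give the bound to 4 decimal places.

0.0307

Here σ² = 114 and t = 60, so σ² + t² = 3714.
Cantelli's bound: 114/3714 = 0.0307.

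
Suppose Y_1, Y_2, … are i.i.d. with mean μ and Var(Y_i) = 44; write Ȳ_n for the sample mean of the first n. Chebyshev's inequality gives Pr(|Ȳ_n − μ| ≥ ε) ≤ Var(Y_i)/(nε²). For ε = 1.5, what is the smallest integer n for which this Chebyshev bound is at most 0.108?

182

Require 44/(n·1.5²) ≤ 0.108, i.e. n ≥ 44/(0.108·1.5²) = 181.070.
The smallest integer n is 182.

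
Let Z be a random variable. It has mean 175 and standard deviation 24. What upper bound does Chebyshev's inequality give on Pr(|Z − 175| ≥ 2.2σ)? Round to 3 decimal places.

Chebyshev: Pr(|Z − μ| ≥ t) ≤ Var(Z)/t².
Var(Z) = σ² = 24² = 576.
t = 2.2·24 = 52.8.
Bound = 576 / 2787.84 = 0.2066.

0.207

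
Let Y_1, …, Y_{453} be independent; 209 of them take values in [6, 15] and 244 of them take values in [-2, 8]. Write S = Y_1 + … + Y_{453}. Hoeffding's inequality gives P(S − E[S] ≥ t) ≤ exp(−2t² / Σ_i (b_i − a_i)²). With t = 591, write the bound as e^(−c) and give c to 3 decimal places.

16.902

Σ(b_i − a_i)² = 209·9² + 244·10² = 41329.
c = 2t² / 41329 = 2·591² / 41329 = 16.9025.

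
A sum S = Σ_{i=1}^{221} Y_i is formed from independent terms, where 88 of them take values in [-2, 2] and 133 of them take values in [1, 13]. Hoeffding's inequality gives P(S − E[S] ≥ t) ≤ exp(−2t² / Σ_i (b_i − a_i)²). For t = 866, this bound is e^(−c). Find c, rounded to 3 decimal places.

72.953

Σ(b_i − a_i)² = 88·4² + 133·12² = 20560.
c = 2t² / 20560 = 2·866² / 20560 = 72.9529.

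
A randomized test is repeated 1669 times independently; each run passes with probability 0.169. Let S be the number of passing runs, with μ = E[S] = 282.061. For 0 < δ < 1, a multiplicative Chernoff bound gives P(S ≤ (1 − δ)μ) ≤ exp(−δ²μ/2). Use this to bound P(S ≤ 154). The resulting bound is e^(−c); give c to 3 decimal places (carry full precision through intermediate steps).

Write 154 = (1 − δ)μ, so δ = 1 − 154/282.061 = 0.4540188…
Then the exponent is δ²μ/2 = (μ − 154)²/(2μ) = 29.071052.

29.071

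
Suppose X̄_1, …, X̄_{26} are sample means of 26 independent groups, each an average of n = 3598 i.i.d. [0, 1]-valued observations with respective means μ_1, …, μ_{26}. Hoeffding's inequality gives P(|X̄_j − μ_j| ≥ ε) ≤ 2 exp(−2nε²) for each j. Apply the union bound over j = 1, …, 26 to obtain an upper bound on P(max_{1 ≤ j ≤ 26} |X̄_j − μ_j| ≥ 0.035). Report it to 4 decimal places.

0.0077

Per-experiment Hoeffding bound: 2·exp(−2·3598·0.035²) = 2·exp(−8.81510) = 0.00029695.
Union bound over 26 events: 26·0.00029695 = 0.00772.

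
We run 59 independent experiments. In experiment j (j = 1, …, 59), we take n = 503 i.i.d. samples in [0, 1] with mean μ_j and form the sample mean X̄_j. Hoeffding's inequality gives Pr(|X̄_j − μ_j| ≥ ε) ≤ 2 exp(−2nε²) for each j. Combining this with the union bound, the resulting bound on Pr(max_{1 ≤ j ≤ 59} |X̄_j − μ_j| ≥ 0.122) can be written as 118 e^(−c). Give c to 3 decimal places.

Union bound over the 59 events: Pr(max_{1 ≤ j ≤ 59} |X̄_j − μ_j| ≥ 0.122) ≤ 59·2·exp(−2nε²) = 118 exp(−2·503·0.122²).
So c = 2·503·0.122² = 14.9733.

14.973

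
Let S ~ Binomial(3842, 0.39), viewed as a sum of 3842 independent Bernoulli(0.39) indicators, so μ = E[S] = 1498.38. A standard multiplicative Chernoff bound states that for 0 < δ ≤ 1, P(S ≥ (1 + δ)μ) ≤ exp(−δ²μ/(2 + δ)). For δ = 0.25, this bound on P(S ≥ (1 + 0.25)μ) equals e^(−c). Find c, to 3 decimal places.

41.622

c = δ²μ/(2 + δ) = 0.25²·1498.38/(2 + 0.25) = 41.6217.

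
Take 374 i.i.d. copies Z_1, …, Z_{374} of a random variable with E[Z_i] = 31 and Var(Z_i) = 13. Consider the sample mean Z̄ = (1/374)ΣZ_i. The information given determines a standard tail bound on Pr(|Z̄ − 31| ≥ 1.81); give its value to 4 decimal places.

0.0106

With mean and variance of each term known, Chebyshev's inequality bounds the deviation of the sum (or sample mean).
Var(Z̄) = Var(Z_i)/n = 13/374 = 0.034759.
Chebyshev: Pr(|Z̄ − 31| ≥ 1.81) ≤ Var(Z̄)/(1.81)² = 13/(374·1.81²) = 0.0106.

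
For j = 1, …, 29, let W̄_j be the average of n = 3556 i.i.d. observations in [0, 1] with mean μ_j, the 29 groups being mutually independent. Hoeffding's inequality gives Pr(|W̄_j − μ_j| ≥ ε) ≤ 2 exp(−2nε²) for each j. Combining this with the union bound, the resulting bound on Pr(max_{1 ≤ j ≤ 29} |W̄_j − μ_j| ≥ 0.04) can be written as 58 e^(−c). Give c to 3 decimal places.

Union bound over the 29 events: Pr(max_{1 ≤ j ≤ 29} |W̄_j − μ_j| ≥ 0.04) ≤ 29·2·exp(−2nε²) = 58 exp(−2·3556·0.04²).
So c = 2·3556·0.04² = 11.3792.

11.379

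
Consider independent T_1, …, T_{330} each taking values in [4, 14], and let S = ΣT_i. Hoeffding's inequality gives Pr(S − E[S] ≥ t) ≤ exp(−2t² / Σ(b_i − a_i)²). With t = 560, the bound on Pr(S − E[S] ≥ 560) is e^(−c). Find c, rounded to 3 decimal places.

19.006

Σ(b_i − a_i)² = 330·(10)² = 33000.
c = 2t²/33000 = 2·560²/33000 = 19.0061.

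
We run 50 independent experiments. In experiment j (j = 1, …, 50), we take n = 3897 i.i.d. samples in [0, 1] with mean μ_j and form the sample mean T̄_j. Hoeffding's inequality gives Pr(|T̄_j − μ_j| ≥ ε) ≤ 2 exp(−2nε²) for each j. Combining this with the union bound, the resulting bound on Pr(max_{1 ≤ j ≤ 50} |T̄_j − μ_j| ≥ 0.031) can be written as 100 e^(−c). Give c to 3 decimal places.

7.490

Union bound over the 50 events: Pr(max_{1 ≤ j ≤ 50} |T̄_j − μ_j| ≥ 0.031) ≤ 50·2·exp(−2nε²) = 100 exp(−2·3897·0.031²).
So c = 2·3897·0.031² = 7.4900.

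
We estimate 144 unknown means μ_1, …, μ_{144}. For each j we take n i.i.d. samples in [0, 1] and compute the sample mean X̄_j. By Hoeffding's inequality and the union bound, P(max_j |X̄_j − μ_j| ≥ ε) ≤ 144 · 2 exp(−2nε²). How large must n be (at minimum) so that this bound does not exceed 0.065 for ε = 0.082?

625

Need 2·144·exp(−2nε²) ≤ 0.065, i.e. exp(−2nε²) ≤ 0.065/288.
So 2nε² ≥ ln(288/0.065) = 8.396328.
Hence n ≥ 8.396328/(2·0.082²) = 624.355.
The smallest integer n is 625.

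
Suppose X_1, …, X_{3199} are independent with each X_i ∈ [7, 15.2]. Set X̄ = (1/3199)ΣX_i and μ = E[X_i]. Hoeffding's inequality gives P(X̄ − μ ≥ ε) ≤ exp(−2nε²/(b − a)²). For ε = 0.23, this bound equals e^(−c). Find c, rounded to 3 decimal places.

c = 2nε²/(b − a)² = 2·3199·0.23² / 8.2² = 5.0335.

5.034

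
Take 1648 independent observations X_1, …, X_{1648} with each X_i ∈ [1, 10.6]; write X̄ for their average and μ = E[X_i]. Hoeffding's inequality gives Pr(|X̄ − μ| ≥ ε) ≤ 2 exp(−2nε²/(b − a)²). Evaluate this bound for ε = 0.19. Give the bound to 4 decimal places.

Exponent: 2nε²/(b − a)² = 2·1648·0.19² / 9.6² = 1.29108.
Bound = 2·exp(−1.29108) = 0.54995.

0.5499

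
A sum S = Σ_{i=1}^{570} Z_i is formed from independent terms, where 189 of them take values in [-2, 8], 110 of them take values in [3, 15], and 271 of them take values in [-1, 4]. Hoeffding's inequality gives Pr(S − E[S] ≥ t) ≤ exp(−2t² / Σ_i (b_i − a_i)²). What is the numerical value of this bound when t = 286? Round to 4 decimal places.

Σ(b_i − a_i)² = 189·10² + 110·12² + 271·5² = 41515.
Exponent = 2·286² / 41515 = 3.94055.
Bound = exp(−3.94055) = 0.01944.

0.0194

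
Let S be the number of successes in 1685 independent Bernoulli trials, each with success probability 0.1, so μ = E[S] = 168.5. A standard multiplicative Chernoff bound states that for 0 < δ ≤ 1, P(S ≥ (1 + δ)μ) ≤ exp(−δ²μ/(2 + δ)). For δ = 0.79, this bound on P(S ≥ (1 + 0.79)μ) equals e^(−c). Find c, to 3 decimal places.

c = δ²μ/(2 + δ) = 0.79²·168.5/(2 + 0.79) = 37.6921.

37.692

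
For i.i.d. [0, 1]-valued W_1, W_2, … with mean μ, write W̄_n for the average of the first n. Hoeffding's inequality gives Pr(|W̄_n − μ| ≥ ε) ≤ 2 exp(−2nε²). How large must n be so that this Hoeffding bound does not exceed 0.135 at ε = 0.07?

Require 2·exp(−2nε²) ≤ 0.135, i.e. 2nε² ≥ ln(2/0.135) = 2.695628.
So n ≥ 2.695628 / (2·0.07²) = 275.064.
The smallest integer n is 276.

276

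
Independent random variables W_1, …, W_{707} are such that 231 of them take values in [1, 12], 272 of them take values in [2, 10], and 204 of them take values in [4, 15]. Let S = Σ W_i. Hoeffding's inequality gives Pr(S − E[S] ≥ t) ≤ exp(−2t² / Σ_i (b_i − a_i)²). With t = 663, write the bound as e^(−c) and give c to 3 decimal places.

Σ(b_i − a_i)² = 231·11² + 272·8² + 204·11² = 70043.
c = 2t² / 70043 = 2·663² / 70043 = 12.5514.

12.551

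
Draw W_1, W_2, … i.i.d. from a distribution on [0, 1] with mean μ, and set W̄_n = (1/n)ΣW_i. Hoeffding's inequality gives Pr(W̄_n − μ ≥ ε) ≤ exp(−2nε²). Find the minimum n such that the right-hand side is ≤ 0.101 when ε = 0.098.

Require exp(−2nε²) ≤ 0.101, i.e. 2nε² ≥ ln(1/0.101) = 2.292635.
So n ≥ 2.292635 / (2·0.098²) = 119.358.
The smallest integer n is 120.

120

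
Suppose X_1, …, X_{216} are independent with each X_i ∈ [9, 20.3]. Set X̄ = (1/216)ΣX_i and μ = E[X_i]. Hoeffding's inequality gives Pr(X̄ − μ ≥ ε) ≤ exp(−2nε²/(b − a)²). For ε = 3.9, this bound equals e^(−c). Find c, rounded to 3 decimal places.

c = 2nε²/(b − a)² = 2·216·3.9² / 11.3² = 51.4584.

51.458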